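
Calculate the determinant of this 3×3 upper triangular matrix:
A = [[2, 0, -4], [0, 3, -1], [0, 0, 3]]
18

The determinant of a triangular matrix is the product of its diagonal entries (the off-diagonal entries above the diagonal do not affect it).
det(A) = (2) * (3) * (3) = 18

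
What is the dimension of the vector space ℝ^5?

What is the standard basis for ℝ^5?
Dimension = 5; standard basis = {e_1, e_2, e_3, e_4, e_5}

ℝ^5 is the space of 5-tuples of real numbers; its dimension is 5.
The standard basis consists of 5 vectors: e_1, e_2, e_3, e_4, e_5, where e_i is the vector with 1 in position i and 0 elsewhere.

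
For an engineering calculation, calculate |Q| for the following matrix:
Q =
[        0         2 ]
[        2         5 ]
det(Q) = -4

For a 2×2 matrix [[a, b], [c, d]], det = a*d - b*c.
det(Q) = (0)*(5) - (2)*(2) = 0 - 4 = -4.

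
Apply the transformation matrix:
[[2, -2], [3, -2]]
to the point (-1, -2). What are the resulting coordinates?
(2, 1)

Matrix multiplication:
[[2, -2], [3, -2]] × [-1, -2]ᵀ
= [2×-1 + -2×-2, 3×-1 + -2×-2]ᵀ
= [2.0000, 1.0000]ᵀ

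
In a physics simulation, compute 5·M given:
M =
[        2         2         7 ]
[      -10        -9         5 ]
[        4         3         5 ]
5M =
[       10        10        35 ]
[      -50       -45        25 ]
[       20        15        25 ]

Scalar multiplication is elementwise: (5M)[i][j] = 5 * M[i][j].
  (5M)[0][0] = 5 * (2) = 10
  (5M)[0][1] = 5 * (2) = 10
  (5M)[0][2] = 5 * (7) = 35
  (5M)[1][0] = 5 * (-10) = -50
  (5M)[1][1] = 5 * (-9) = -45
  (5M)[1][2] = 5 * (5) = 25
  (5M)[2][0] = 5 * (4) = 20
  (5M)[2][1] = 5 * (3) = 15
  (5M)[2][2] = 5 * (5) = 25
5M =
[       10        10        35 ]
[      -50       -45        25 ]
[       20        15        25 ]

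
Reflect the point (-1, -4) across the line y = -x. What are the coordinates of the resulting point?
(4, 1)

Reflection across line y = -x: (-1, -4) → (4, 1)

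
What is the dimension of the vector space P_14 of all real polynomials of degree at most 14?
Dimension = 15

A polynomial of degree at most 14 can be written as a₀ + a₁x + a₂x² + … + a_14x^14, with 15 free coefficients a₀, …, a_14.
The set {1, x, x², …, x^14} is a basis: it spans P_14 (every such polynomial is a linear combination of these) and is linearly independent (a polynomial is zero iff all its coefficients are zero).
Therefore dim(P_14) = 14 + 1 = 15.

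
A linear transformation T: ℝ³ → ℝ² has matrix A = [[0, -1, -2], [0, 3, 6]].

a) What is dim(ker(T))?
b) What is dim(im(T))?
dim(ker) = 2, dim(im) = 1

Observe that row 2 = -3 × row 1 (so the rows are linearly dependent).
Thus rank(A) = 1 (only one linearly independent row).
dim(im(T)) = rank(A) = 1.
By the rank-nullity theorem applied to T: ℝ³ → ℝ², rank(A) + nullity(A) = 3 (the domain dimension), so dim(ker(T)) = 3 - 1 = 2.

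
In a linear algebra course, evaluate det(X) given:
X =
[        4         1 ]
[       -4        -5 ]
det(X) = -16

For a 2×2 matrix [[a, b], [c, d]], det = a*d - b*c.
det(X) = (4)*(-5) - (1)*(-4) = -20 + 4 = -16.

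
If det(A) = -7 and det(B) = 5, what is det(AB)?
-35

Use the multiplicative property of determinants: det(AB) = det(A)*det(B).
det(AB) = (-7)*(5) = -35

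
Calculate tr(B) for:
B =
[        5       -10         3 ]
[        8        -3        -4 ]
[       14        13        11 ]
tr(B) = 5 - 3 + 11 = 13

The trace of a square matrix is the sum of its diagonal entries.
Diagonal entries of B: B[0][0] = 5, B[1][1] = -3, B[2][2] = 11.
tr(B) = 5 - 3 + 11 = 13.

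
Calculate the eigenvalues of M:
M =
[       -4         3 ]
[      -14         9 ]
λ = 2, 3

Solve det(M - λI) = 0. For a 2×2 matrix the characteristic equation is λ² - (trace)λ + det = 0.
trace(M) = a + d = -4 + 9 = 5.
det(M) = a*d - b*c = (-4)*(9) - (3)*(-14) = -36 + 42 = 6.
Characteristic equation: λ² - (5)λ + (6) = 0.
Discriminant = (5)² - 4*(6) = 25 - 24 = 1.
λ = (5 ± √1) / 2 = (5 ± 1) / 2 = 2, 3.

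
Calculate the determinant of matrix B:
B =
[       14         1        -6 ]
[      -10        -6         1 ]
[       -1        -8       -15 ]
det(B) = 777

Expand along row 0 (cofactor expansion): det(B) = a*(e*i - f*h) - b*(d*i - f*g) + c*(d*h - e*g), where the 3×3 is [[a, b, c], [d, e, f], [g, h, i]].
Minor M_00 = (-6)*(-15) - (1)*(-8) = 90 + 8 = 98.
Minor M_01 = (-10)*(-15) - (1)*(-1) = 150 + 1 = 151.
Minor M_02 = (-10)*(-8) - (-6)*(-1) = 80 - 6 = 74.
det(B) = (14)*(98) - (1)*(151) + (-6)*(74) = 1372 - 151 - 444 = 777.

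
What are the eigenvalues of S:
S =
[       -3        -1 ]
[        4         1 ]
λ = -1, -1

Solve det(S - λI) = 0. For a 2×2 matrix the characteristic equation is λ² - (trace)λ + det = 0.
trace(S) = a + d = -3 + 1 = -2.
det(S) = a*d - b*c = (-3)*(1) - (-1)*(4) = -3 + 4 = 1.
Characteristic equation: λ² - (-2)λ + (1) = 0.
Discriminant = (-2)² - 4*(1) = 4 - 4 = 0.
λ = (-2 ± √0) / 2 = (-2 ± 0) / 2 = -1, -1.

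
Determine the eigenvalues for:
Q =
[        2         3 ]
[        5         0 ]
λ = -3, 5

Solve det(Q - λI) = 0. For a 2×2 matrix the characteristic equation is λ² - (trace)λ + det = 0.
trace(Q) = a + d = 2 + 0 = 2.
det(Q) = a*d - b*c = (2)*(0) - (3)*(5) = 0 - 15 = -15.
Characteristic equation: λ² - (2)λ + (-15) = 0.
Discriminant = (2)² - 4*(-15) = 4 + 60 = 64.
λ = (2 ± √64) / 2 = (2 ± 8) / 2 = -3, 5.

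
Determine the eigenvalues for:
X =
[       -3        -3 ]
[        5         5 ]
λ = 0, 2

Solve det(X - λI) = 0. For a 2×2 matrix the characteristic equation is λ² - (trace)λ + det = 0.
trace(X) = a + d = -3 + 5 = 2.
det(X) = a*d - b*c = (-3)*(5) - (-3)*(5) = -15 + 15 = 0.
Characteristic equation: λ² - (2)λ + (0) = 0.
Discriminant = (2)² - 4*(0) = 4 - 0 = 4.
λ = (2 ± √4) / 2 = (2 ± 2) / 2 = 0, 2.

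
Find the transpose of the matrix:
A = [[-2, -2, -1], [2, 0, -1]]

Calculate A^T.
[[-2, 2], [-2, 0], [-1, -1]]

The transpose sends entry (i,j) to (j,i); rows become columns.
Row 0 of A: [-2, -2, -1] -> column 0 of A^T.
Row 1 of A: [2, 0, -1] -> column 1 of A^T.
A^T = [[-2, 2], [-2, 0], [-1, -1]]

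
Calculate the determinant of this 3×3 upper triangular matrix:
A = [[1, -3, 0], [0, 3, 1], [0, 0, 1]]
3

The determinant of a triangular matrix is the product of its diagonal entries (the off-diagonal entries above the diagonal do not affect it).
det(A) = (1) * (3) * (1) = 3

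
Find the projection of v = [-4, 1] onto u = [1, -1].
[-5/2, 5/2]

The projection of v onto u is proj_u(v) = ((v·u) / (u·u)) · u.
v·u = (-4)*(1) + (1)*(-1) = -5.
u·u = (1)*(1) + (-1)*(-1) = 2.
coefficient = -5 / 2 = -5/2.
proj_u(v) = -5/2 · [1, -1] = [-5/2, 5/2].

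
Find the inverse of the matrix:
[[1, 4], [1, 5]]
[[5, -4], [-1, 1]]

For [[a,b],[c,d]], inverse = (1/det)·[[d,-b],[-c,a]]
det = 1·5 - 4·1 = 1
Inverse = (1/1)·[[5, -4], [-1, 1]]
        = [[5, -4], [-1, 1]]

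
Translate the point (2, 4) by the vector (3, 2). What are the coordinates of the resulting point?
(5, 6)

Translation by (3, 2):
x' = 2 + 3 = 5
y' = 4 + 2 = 6
Homogeneous matrix: [[1, 0, 3], [0, 1, 2], [0, 0, 1]]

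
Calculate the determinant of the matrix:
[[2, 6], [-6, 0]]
36

For a 2×2 matrix [[a, b], [c, d]], det = ad - bc
det = (2)(0) - (6)(-6) = 0 - -36 = 36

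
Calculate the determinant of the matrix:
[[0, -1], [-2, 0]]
-2

For a 2×2 matrix [[a, b], [c, d]], det = ad - bc
det = (0)(0) - (-1)(-2) = 0 - 2 = -2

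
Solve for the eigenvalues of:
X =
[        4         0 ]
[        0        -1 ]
λ = -1, 4

Solve det(X - λI) = 0. For a 2×2 matrix the characteristic equation is λ² - (trace)λ + det = 0.
trace(X) = a + d = 4 - 1 = 3.
det(X) = a*d - b*c = (4)*(-1) - (0)*(0) = -4 - 0 = -4.
Characteristic equation: λ² - (3)λ + (-4) = 0.
Discriminant = (3)² - 4*(-4) = 9 + 16 = 25.
λ = (3 ± √25) / 2 = (3 ± 5) / 2 = -1, 4.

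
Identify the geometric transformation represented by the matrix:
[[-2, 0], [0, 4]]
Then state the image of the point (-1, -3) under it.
non-uniform scaling by (-2, 4); image of (-1, -3) is (2, -12)

This is diagonal with distinct entries, so it scales the x-axis by -2 and the y-axis by 4.
The matrix [[-2, 0], [0, 4]] represents: non-uniform scaling by (-2, 4).
Applying it to (-1, -3): [-2·-1 + 0·-3, 0·-1 + 4·-3] = (2, -12).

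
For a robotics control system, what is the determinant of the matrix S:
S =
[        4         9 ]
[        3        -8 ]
det(S) = -59

For a 2×2 matrix [[a, b], [c, d]], det = a*d - b*c.
det(S) = (4)*(-8) - (9)*(3) = -32 - 27 = -59.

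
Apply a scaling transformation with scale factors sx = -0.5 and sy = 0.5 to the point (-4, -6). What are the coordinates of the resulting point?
(2.0, -3.0)

Scaling matrix:
[[-0.50, 0], [0, 0.50]]
Result: (-4 × -0.5, -6 × 0.5) = (2.0, -3.0)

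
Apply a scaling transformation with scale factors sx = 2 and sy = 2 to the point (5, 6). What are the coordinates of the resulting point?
(10, 12)

Scaling matrix:
[[2, 0], [0, 2]]
Result: (5 × 2, 6 × 2) = (10, 12)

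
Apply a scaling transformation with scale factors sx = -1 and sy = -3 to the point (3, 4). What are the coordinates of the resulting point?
(-3, -12)

Scaling matrix:
[[-1, 0], [0, -3]]
Result: (3 × -1, 4 × -3) = (-3, -12)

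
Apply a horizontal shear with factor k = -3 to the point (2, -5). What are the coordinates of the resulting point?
(17, -5)

Shear matrix for horizontal shear with factor k = -3:
[[1, -3], [0, 1]]
Result: (2, -5) → (17, -5)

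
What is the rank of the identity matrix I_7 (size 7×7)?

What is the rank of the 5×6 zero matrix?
rank(I_7) = 7, rank(0) = 0

The identity I_7 has 7 columns that are the standard basis vectors e_1, …, e_7. These are linearly independent, so all 7 columns are pivots and rank(I_7) = 7.
The 5×6 zero matrix has every entry zero, so every row is the zero row and there are no pivots; rank(0) = 0.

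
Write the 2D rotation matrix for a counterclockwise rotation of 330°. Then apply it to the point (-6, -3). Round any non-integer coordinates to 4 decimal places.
R = [[√3/2, 1/2], [-1/2, √3/2]]; R·(-6, -3) = (-6.6962, 0.4019)

Rotation matrix formula: R(θ) = [[cos θ, -sin θ], [sin θ, cos θ]]
For θ = 330°:
cos(330°) = √3/2
sin(330°) = -1/2
R = [[√3/2, 1/2], [-1/2, √3/2]]
Apply to (-6, -3): [√3/2·-6 + (1/2)·-3, -1/2·-6 + √3/2·-3] = (-6.6962, 0.4019)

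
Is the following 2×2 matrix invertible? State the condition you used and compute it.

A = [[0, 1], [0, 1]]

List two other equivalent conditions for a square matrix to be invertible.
No, not invertible; det(A) = 0 (two rows are equal, so the rows are linearly dependent). Equivalent conditions (failing for this A): rank(A) < 2; Ax = 0 has non-trivial solutions; 0 is an eigenvalue; the columns are linearly dependent.

To check invertibility, compute det(A).
In this matrix, row 0 and the last row are identical, so one row is a scalar multiple of another and the rows are linearly dependent.
A matrix with linearly dependent rows has det = 0 and is not invertible.
Equivalent failed conditions:
- rank(A) < 2.
- Ax = 0 has non-trivial solutions.
- 0 is an eigenvalue.
- The columns are linearly dependent.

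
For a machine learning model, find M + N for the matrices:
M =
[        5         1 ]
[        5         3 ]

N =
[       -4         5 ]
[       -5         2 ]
M + N =
[        1         6 ]
[        0         5 ]

Matrix addition is elementwise: (M+N)[i][j] = M[i][j] + N[i][j].
  (M+N)[0][0] = (5) + (-4) = 1
  (M+N)[0][1] = (1) + (5) = 6
  (M+N)[1][0] = (5) + (-5) = 0
  (M+N)[1][1] = (3) + (2) = 5
M + N =
[        1         6 ]
[        0         5 ]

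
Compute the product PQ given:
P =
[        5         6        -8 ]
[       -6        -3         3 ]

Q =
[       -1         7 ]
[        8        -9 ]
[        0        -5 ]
PQ =
[       43        21 ]
[      -18       -30 ]

Matrix multiplication: (PQ)[i][j] = sum over k of P[i][k] * Q[k][j].
  (PQ)[0][0] = (5)*(-1) + (6)*(8) + (-8)*(0) = 43
  (PQ)[0][1] = (5)*(7) + (6)*(-9) + (-8)*(-5) = 21
  (PQ)[1][0] = (-6)*(-1) + (-3)*(8) + (3)*(0) = -18
  (PQ)[1][1] = (-6)*(7) + (-3)*(-9) + (3)*(-5) = -30
PQ =
[       43        21 ]
[      -18       -30 ]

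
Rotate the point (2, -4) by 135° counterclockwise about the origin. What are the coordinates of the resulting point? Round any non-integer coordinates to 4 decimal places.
(1.4142, 4.2426)

Rotation matrix R(θ) = [[cos θ, -sin θ], [sin θ, cos θ]]; for θ = 135°:
R = [[-√2/2, -√2/2], [√2/2, -√2/2]]
Result: R × [2, -4]ᵀ = [-√2/2·2 + (-√2/2)·-4, √2/2·2 + (-√2/2)·-4]ᵀ = (1.4142, 4.2426)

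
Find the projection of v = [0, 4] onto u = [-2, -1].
[8/5, 4/5]

The projection of v onto u is proj_u(v) = ((v·u) / (u·u)) · u.
v·u = (0)*(-2) + (4)*(-1) = -4.
u·u = (-2)*(-2) + (-1)*(-1) = 5.
coefficient = -4 / 5 = -4/5.
proj_u(v) = -4/5 · [-2, -1] = [8/5, 4/5].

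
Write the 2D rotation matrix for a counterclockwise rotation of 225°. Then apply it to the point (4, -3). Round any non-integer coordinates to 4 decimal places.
R = [[-√2/2, √2/2], [-√2/2, -√2/2]]; R·(4, -3) = (-4.9497, -0.7071)

Rotation matrix formula: R(θ) = [[cos θ, -sin θ], [sin θ, cos θ]]
For θ = 225°:
cos(225°) = -√2/2
sin(225°) = -√2/2
R = [[-√2/2, √2/2], [-√2/2, -√2/2]]
Apply to (4, -3): [-√2/2·4 + (√2/2)·-3, -√2/2·4 + -√2/2·-3] = (-4.9497, -0.7071)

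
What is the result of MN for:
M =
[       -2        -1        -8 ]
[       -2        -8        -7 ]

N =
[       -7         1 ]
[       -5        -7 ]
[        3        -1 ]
MN =
[       -5        13 ]
[       33        61 ]

Matrix multiplication: (MN)[i][j] = sum over k of M[i][k] * N[k][j].
  (MN)[0][0] = (-2)*(-7) + (-1)*(-5) + (-8)*(3) = -5
  (MN)[0][1] = (-2)*(1) + (-1)*(-7) + (-8)*(-1) = 13
  (MN)[1][0] = (-2)*(-7) + (-8)*(-5) + (-7)*(3) = 33
  (MN)[1][1] = (-2)*(1) + (-8)*(-7) + (-7)*(-1) = 61
MN =
[       -5        13 ]
[       33        61 ]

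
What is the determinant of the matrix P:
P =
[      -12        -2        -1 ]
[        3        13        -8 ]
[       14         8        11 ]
det(P) = -2036

Expand along row 0 (cofactor expansion): det(P) = a*(e*i - f*h) - b*(d*i - f*g) + c*(d*h - e*g), where the 3×3 is [[a, b, c], [d, e, f], [g, h, i]].
Minor M_00 = (13)*(11) - (-8)*(8) = 143 + 64 = 207.
Minor M_01 = (3)*(11) - (-8)*(14) = 33 + 112 = 145.
Minor M_02 = (3)*(8) - (13)*(14) = 24 - 182 = -158.
det(P) = (-12)*(207) - (-2)*(145) + (-1)*(-158) = -2484 + 290 + 158 = -2036.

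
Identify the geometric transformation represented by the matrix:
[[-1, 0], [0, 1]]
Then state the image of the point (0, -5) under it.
reflection across the y-axis; image of (0, -5) is (0, -5)

This is a symmetric orthogonal matrix with determinant -1, which characterizes a reflection in ℝ².
The matrix [[-1, 0], [0, 1]] represents: reflection across the y-axis.
Applying it to (0, -5): [-1·0 + 0·-5, 0·0 + 1·-5] = (0, -5).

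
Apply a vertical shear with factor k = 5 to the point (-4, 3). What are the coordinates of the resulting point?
(-4, -17)

Shear matrix for vertical shear with factor k = 5:
[[1, 0], [5, 1]]
Result: (-4, 3) → (-4, -17)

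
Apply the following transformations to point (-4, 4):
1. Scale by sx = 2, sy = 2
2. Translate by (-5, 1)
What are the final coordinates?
(-13, 9)

Step 1: Scale (-4, 4) by (sx, sy) = (2, 2) → (-8, 8)
Step 2: Translate by (-5, 1) → (-13, 9)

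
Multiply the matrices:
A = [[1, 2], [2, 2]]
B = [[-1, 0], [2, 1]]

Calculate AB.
[[3, 2], [2, 2]]

Each entry (i,j) of AB = sum over k of A[i][k]*B[k][j].
(AB)[0][0] = (1)*(-1) + (2)*(2) = 3
(AB)[0][1] = (1)*(0) + (2)*(1) = 2
(AB)[1][0] = (2)*(-1) + (2)*(2) = 2
(AB)[1][1] = (2)*(0) + (2)*(1) = 2
AB = [[3, 2], [2, 2]]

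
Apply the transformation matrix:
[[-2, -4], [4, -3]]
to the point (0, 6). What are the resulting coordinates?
(-24, -18)

Matrix multiplication:
[[-2, -4], [4, -3]] × [0, 6]ᵀ
= [-2×0 + -4×6, 4×0 + -3×6]ᵀ
= [-24.0000, -18.0000]ᵀ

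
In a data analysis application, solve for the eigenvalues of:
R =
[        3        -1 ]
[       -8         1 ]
λ = -1, 5

Solve det(R - λI) = 0. For a 2×2 matrix the characteristic equation is λ² - (trace)λ + det = 0.
trace(R) = a + d = 3 + 1 = 4.
det(R) = a*d - b*c = (3)*(1) - (-1)*(-8) = 3 - 8 = -5.
Characteristic equation: λ² - (4)λ + (-5) = 0.
Discriminant = (4)² - 4*(-5) = 16 + 20 = 36.
λ = (4 ± √36) / 2 = (4 ± 6) / 2 = -1, 5.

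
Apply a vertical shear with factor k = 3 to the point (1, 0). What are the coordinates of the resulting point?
(1, 3)

Shear matrix for vertical shear with factor k = 3:
[[1, 0], [3, 1]]
Result: (1, 0) → (1, 3)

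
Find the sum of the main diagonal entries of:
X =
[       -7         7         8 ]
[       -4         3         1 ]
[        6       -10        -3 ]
tr(X) = -7 + 3 - 3 = -7

The trace of a square matrix is the sum of its diagonal entries.
Diagonal entries of X: X[0][0] = -7, X[1][1] = 3, X[2][2] = -3.
tr(X) = -7 + 3 - 3 = -7.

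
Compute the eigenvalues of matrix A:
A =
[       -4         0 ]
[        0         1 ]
λ = -4, 1

Solve det(A - λI) = 0. For a 2×2 matrix the characteristic equation is λ² - (trace)λ + det = 0.
trace(A) = a + d = -4 + 1 = -3.
det(A) = a*d - b*c = (-4)*(1) - (0)*(0) = -4 - 0 = -4.
Characteristic equation: λ² - (-3)λ + (-4) = 0.
Discriminant = (-3)² - 4*(-4) = 9 + 16 = 25.
λ = (-3 ± √25) / 2 = (-3 ± 5) / 2 = -4, 1.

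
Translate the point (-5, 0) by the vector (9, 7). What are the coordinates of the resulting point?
(4, 7)

Translation by (9, 7):
x' = -5 + 9 = 4
y' = 0 + 7 = 7
Homogeneous matrix: [[1, 0, 9], [0, 1, 7], [0, 0, 1]]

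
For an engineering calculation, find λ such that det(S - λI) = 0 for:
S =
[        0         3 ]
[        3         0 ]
λ = -3, 3

Solve det(S - λI) = 0. For a 2×2 matrix the characteristic equation is λ² - (trace)λ + det = 0.
trace(S) = a + d = 0 + 0 = 0.
det(S) = a*d - b*c = (0)*(0) - (3)*(3) = 0 - 9 = -9.
Characteristic equation: λ² - (0)λ + (-9) = 0.
Discriminant = (0)² - 4*(-9) = 0 + 36 = 36.
λ = (0 ± √36) / 2 = (0 ± 6) / 2 = -3, 3.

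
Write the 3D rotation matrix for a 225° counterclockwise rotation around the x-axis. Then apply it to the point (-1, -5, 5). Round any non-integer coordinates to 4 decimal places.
R = [[1, 0, 0], [0, -√2/2, √2/2], [0, -√2/2, -√2/2]]; R·(-1, -5, 5) = (-1.0000, 7.0711, 0.0000)

Rotation matrix for 225° around x-axis:
cos(225°) = -√2/2, sin(225°) = -√2/2
R = [[1, 0, 0], [0, -√2/2, √2/2], [0, -√2/2, -√2/2]]
Apply to (-1, -5, 5): R·[-1, -5, 5]ᵀ = (-1.0000, 7.0711, 0.0000)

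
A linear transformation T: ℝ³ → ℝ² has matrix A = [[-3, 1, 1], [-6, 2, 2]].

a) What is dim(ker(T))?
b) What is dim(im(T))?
dim(ker) = 2, dim(im) = 1

Observe that row 2 = 2 × row 1 (so the rows are linearly dependent).
Thus rank(A) = 1 (only one linearly independent row).
dim(im(T)) = rank(A) = 1.
By the rank-nullity theorem applied to T: ℝ³ → ℝ², rank(A) + nullity(A) = 3 (the domain dimension), so dim(ker(T)) = 3 - 1 = 2.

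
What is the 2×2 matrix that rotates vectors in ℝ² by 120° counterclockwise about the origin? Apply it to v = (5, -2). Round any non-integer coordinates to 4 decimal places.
R = [[-1/2, -√3/2], [√3/2, -1/2]]; R·v = (-0.7679, 5.3301)

A counterclockwise rotation by angle θ in ℝ² has matrix R(θ) = [[cos θ, -sin θ], [sin θ, cos θ]].
For θ = 120°: cos θ = -1/2, sin θ = √3/2.
R(120°) = [[-1/2, -√3/2], [√3/2, -1/2]].
R·v = [-1/2·5 + (-√3/2)·-2, √3/2·5 + -1/2·-2] = (-0.7679, 5.3301).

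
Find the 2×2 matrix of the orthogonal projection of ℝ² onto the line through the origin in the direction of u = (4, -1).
[[16/17, -4/17], [-4/17, 1/17]]

The orthogonal projection onto the line spanned by a nonzero vector u = (a, b) has matrix P = (u uᵀ) / (uᵀ u) = (1/(a² + b²)) · [[a², ab], [ab, b²]].
Here u = (4, -1), so a² + b² = 16 + 1 = 17.
P = (1/17) · [[16, -4], [-4, 1]] = [[16/17, -4/17], [-4/17, 1/17]].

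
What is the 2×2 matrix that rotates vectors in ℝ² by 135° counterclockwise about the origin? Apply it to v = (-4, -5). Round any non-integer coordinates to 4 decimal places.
R = [[-√2/2, -√2/2], [√2/2, -√2/2]]; R·v = (6.3640, 0.7071)

A counterclockwise rotation by angle θ in ℝ² has matrix R(θ) = [[cos θ, -sin θ], [sin θ, cos θ]].
For θ = 135°: cos θ = -√2/2, sin θ = √2/2.
R(135°) = [[-√2/2, -√2/2], [√2/2, -√2/2]].
R·v = [-√2/2·-4 + (-√2/2)·-5, √2/2·-4 + -√2/2·-5] = (6.3640, 0.7071).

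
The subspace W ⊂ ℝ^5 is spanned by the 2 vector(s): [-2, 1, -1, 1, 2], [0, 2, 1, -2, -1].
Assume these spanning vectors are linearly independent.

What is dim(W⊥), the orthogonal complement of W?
dim(W⊥) = 3

For any subspace W of ℝ^n, dim(W) + dim(W⊥) = n (the whole-space dimension).
Here the given 2 vectors are linearly independent, so dim(W) = 2.
Thus dim(W⊥) = n - dim(W) = 5 - 2 = 3.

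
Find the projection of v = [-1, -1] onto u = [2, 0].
[-1, 0]

The projection of v onto u is proj_u(v) = ((v·u) / (u·u)) · u.
v·u = (-1)*(2) + (-1)*(0) = -2.
u·u = (2)*(2) + (0)*(0) = 4.
coefficient = -2 / 4 = -1/2.
proj_u(v) = -1/2 · [2, 0] = [-1, 0].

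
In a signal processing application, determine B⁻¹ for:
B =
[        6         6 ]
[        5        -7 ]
det(B) = -72
B⁻¹ =
[     7/72      1/12 ]
[     5/72     -1/12 ]

For a 2×2 matrix B = [[a, b], [c, d]] with det(B) ≠ 0, B⁻¹ = (1/det(B)) * [[d, -b], [-c, a]].
det(B) = (6)*(-7) - (6)*(5) = -42 - 30 = -72.
B⁻¹ = (1/-72) * [[-7, -6], [-5, 6]].
Dividing each entry by -72 and reducing:
B⁻¹ =
[     7/72      1/12 ]
[     5/72     -1/12 ]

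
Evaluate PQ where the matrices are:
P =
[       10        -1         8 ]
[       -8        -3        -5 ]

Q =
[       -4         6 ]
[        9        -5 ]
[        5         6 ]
PQ =
[       -9       113 ]
[      -20       -63 ]

Matrix multiplication: (PQ)[i][j] = sum over k of P[i][k] * Q[k][j].
  (PQ)[0][0] = (10)*(-4) + (-1)*(9) + (8)*(5) = -9
  (PQ)[0][1] = (10)*(6) + (-1)*(-5) + (8)*(6) = 113
  (PQ)[1][0] = (-8)*(-4) + (-3)*(9) + (-5)*(5) = -20
  (PQ)[1][1] = (-8)*(6) + (-3)*(-5) + (-5)*(6) = -63
PQ =
[       -9       113 ]
[      -20       -63 ]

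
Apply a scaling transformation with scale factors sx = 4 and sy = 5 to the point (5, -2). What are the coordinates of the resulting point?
(20, -10)

Scaling matrix:
[[4, 0], [0, 5]]
Result: (5 × 4, -2 × 5) = (20, -10)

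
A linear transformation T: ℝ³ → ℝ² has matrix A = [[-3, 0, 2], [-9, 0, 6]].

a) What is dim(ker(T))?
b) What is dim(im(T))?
dim(ker) = 2, dim(im) = 1

Observe that row 2 = 3 × row 1 (so the rows are linearly dependent).
Thus rank(A) = 1 (only one linearly independent row).
dim(im(T)) = rank(A) = 1.
By the rank-nullity theorem applied to T: ℝ³ → ℝ², rank(A) + nullity(A) = 3 (the domain dimension), so dim(ker(T)) = 3 - 1 = 2.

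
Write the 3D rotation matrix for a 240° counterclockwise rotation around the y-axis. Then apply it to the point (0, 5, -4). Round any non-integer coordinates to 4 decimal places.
R = [[-1/2, 0, -√3/2], [0, 1, 0], [√3/2, 0, -1/2]]; R·(0, 5, -4) = (3.4641, 5.0000, 2.0000)

Rotation matrix for 240° around y-axis:
cos(240°) = -1/2, sin(240°) = -√3/2
R = [[-1/2, 0, -√3/2], [0, 1, 0], [√3/2, 0, -1/2]]
Apply to (0, 5, -4): R·[0, 5, -4]ᵀ = (3.4641, 5.0000, 2.0000)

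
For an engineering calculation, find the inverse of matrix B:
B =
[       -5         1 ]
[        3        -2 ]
det(B) = 7
B⁻¹ =
[     -2/7      -1/7 ]
[     -3/7      -5/7 ]

For a 2×2 matrix B = [[a, b], [c, d]] with det(B) ≠ 0, B⁻¹ = (1/det(B)) * [[d, -b], [-c, a]].
det(B) = (-5)*(-2) - (1)*(3) = 10 - 3 = 7.
B⁻¹ = (1/7) * [[-2, -1], [-3, -5]].
Dividing each entry by 7 and reducing:
B⁻¹ =
[     -2/7      -1/7 ]
[     -3/7      -5/7 ]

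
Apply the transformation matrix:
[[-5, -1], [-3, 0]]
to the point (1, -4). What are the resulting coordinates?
(-1, -3)

Matrix multiplication:
[[-5, -1], [-3, 0]] × [1, -4]ᵀ
= [-5×1 + -1×-4, -3×1 + 0×-4]ᵀ
= [-1.0000, -3.0000]ᵀ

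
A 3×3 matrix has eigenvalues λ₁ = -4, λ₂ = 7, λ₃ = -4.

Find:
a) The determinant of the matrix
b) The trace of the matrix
det = 112, trace = -1

Two standard eigenvalue identities:
- det(A) equals the product of the eigenvalues (counted with multiplicity).
- trace(A) equals the sum of the eigenvalues.
det(A) = (-4)*(7)*(-4) = 112.
trace(A) = -4 + 7 - 4 = -1.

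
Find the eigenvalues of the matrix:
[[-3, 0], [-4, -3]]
λ = -3 and λ = -3

Characteristic equation: det(A - λI) = 0
λ² - (trace)λ + (det) = 0
λ² - (-6)λ + (9) = 0
λ² + 6λ + 9 = 0
Solving: λ = -3, -3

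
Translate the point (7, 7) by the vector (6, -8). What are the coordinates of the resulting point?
(13, -1)

Translation by (6, -8):
x' = 7 + 6 = 13
y' = 7 + -8 = -1
Homogeneous matrix: [[1, 0, 6], [0, 1, -8], [0, 0, 1]]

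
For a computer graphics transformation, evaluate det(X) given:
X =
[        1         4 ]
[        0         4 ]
det(X) = 4

For a 2×2 matrix [[a, b], [c, d]], det = a*d - b*c.
det(X) = (1)*(4) - (4)*(0) = 4 - 0 = 4.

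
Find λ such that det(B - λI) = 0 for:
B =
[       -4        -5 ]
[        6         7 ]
λ = 1, 2

Solve det(B - λI) = 0. For a 2×2 matrix the characteristic equation is λ² - (trace)λ + det = 0.
trace(B) = a + d = -4 + 7 = 3.
det(B) = a*d - b*c = (-4)*(7) - (-5)*(6) = -28 + 30 = 2.
Characteristic equation: λ² - (3)λ + (2) = 0.
Discriminant = (3)² - 4*(2) = 9 - 8 = 1.
λ = (3 ± √1) / 2 = (3 ± 1) / 2 = 1, 2.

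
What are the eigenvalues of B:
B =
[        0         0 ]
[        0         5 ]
λ = 0, 5

Solve det(B - λI) = 0. For a 2×2 matrix the characteristic equation is λ² - (trace)λ + det = 0.
trace(B) = a + d = 0 + 5 = 5.
det(B) = a*d - b*c = (0)*(5) - (0)*(0) = 0 - 0 = 0.
Characteristic equation: λ² - (5)λ + (0) = 0.
Discriminant = (5)² - 4*(0) = 25 - 0 = 25.
λ = (5 ± √25) / 2 = (5 ± 5) / 2 = 0, 5.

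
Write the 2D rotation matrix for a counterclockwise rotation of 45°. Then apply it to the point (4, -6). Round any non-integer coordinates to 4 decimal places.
R = [[√2/2, -√2/2], [√2/2, √2/2]]; R·(4, -6) = (7.0711, -1.4142)

Rotation matrix formula: R(θ) = [[cos θ, -sin θ], [sin θ, cos θ]]
For θ = 45°:
cos(45°) = √2/2
sin(45°) = √2/2
R = [[√2/2, -√2/2], [√2/2, √2/2]]
Apply to (4, -6): [√2/2·4 + (-√2/2)·-6, √2/2·4 + √2/2·-6] = (7.0711, -1.4142)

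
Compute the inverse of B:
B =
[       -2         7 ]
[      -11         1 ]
det(B) = 75
B⁻¹ =
[     1/75     -7/75 ]
[    11/75     -2/75 ]

For a 2×2 matrix B = [[a, b], [c, d]] with det(B) ≠ 0, B⁻¹ = (1/det(B)) * [[d, -b], [-c, a]].
det(B) = (-2)*(1) - (7)*(-11) = -2 + 77 = 75.
B⁻¹ = (1/75) * [[1, -7], [11, -2]].
Dividing each entry by 75 and reducing:
B⁻¹ =
[     1/75     -7/75 ]
[    11/75     -2/75 ]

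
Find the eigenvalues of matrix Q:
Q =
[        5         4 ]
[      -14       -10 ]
λ = -3, -2

Solve det(Q - λI) = 0. For a 2×2 matrix the characteristic equation is λ² - (trace)λ + det = 0.
trace(Q) = a + d = 5 - 10 = -5.
det(Q) = a*d - b*c = (5)*(-10) - (4)*(-14) = -50 + 56 = 6.
Characteristic equation: λ² - (-5)λ + (6) = 0.
Discriminant = (-5)² - 4*(6) = 25 - 24 = 1.
λ = (-5 ± √1) / 2 = (-5 ± 1) / 2 = -3, -2.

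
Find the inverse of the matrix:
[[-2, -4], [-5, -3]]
[[3/14, -2/7], [-5/14, 1/7]]

For [[a,b],[c,d]], inverse = (1/det)·[[d,-b],[-c,a]]
det = -2·-3 - -4·-5 = -14
Inverse = (1/-14)·[[-3, 4], [5, -2]]
        = [[3/14, -2/7], [-5/14, 1/7]]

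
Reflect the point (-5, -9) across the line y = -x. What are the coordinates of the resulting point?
(9, 5)

Reflection across line y = -x: (-5, -9) → (9, 5)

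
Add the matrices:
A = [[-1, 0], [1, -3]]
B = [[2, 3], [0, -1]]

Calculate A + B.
[[1, 3], [1, -4]]

Add corresponding elements:
(-1)+(2)=1
(0)+(3)=3
(1)+(0)=1
(-3)+(-1)=-4
A + B = [[1, 3], [1, -4]]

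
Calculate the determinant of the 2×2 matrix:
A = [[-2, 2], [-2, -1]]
6

For A = [[a, b], [c, d]], det(A) = a*d - b*c.
det(A) = (-2)*(-1) - (2)*(-2) = 2 - -4 = 6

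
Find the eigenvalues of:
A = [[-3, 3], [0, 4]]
λ = -3, 4

Solve det(A - λI) = 0. For a 2×2 matrix this is λ² - (trace)λ + det = 0.
trace(A) = -3 + 4 = 1.
det(A) = (-3)*(4) - (3)*(0) = -12 - 0 = -12.
Characteristic equation: λ² - (1)λ + (-12) = 0.
Discriminant: (1)² - 4*(-12) = 1 + 48 = 49.
Roots: λ = (1 ± √49) / 2 = -3, 4.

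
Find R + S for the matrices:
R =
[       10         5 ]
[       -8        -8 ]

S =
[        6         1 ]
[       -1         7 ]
R + S =
[       16         6 ]
[       -9        -1 ]

Matrix addition is elementwise: (R+S)[i][j] = R[i][j] + S[i][j].
  (R+S)[0][0] = (10) + (6) = 16
  (R+S)[0][1] = (5) + (1) = 6
  (R+S)[1][0] = (-8) + (-1) = -9
  (R+S)[1][1] = (-8) + (7) = -1
R + S =
[       16         6 ]
[       -9        -1 ]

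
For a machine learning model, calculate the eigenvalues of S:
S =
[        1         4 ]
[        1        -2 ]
λ = -3, 2

Solve det(S - λI) = 0. For a 2×2 matrix the characteristic equation is λ² - (trace)λ + det = 0.
trace(S) = a + d = 1 - 2 = -1.
det(S) = a*d - b*c = (1)*(-2) - (4)*(1) = -2 - 4 = -6.
Characteristic equation: λ² - (-1)λ + (-6) = 0.
Discriminant = (-1)² - 4*(-6) = 1 + 24 = 25.
λ = (-1 ± √25) / 2 = (-1 ± 5) / 2 = -3, 2.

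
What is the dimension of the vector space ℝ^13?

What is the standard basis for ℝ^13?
Dimension = 13; standard basis = {e_1, e_2, e_3, …, e_13}

ℝ^13 is the space of 13-tuples of real numbers; its dimension is 13.
The standard basis consists of 13 vectors: e_1, e_2, e_3, …, e_13, where e_i is the vector with 1 in position i and 0 elsewhere.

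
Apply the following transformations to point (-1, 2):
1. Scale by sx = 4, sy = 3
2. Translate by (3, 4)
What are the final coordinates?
(-1, 10)

Step 1: Scale (-1, 2) by (sx, sy) = (4, 3) → (-4, 6)
Step 2: Translate by (3, 4) → (-1, 10)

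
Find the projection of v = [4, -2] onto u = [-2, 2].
[3, -3]

The projection of v onto u is proj_u(v) = ((v·u) / (u·u)) · u.
v·u = (4)*(-2) + (-2)*(2) = -12.
u·u = (-2)*(-2) + (2)*(2) = 8.
coefficient = -12 / 8 = -3/2.
proj_u(v) = -3/2 · [-2, 2] = [3, -3].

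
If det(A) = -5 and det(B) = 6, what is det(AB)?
-30

Use the multiplicative property of determinants: det(AB) = det(A)*det(B).
det(AB) = (-5)*(6) = -30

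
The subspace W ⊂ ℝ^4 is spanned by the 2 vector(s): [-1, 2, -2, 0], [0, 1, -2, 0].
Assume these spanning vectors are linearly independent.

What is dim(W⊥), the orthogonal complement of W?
dim(W⊥) = 2

For any subspace W of ℝ^n, dim(W) + dim(W⊥) = n (the whole-space dimension).
Here the given 2 vectors are linearly independent, so dim(W) = 2.
Thus dim(W⊥) = n - dim(W) = 4 - 2 = 2.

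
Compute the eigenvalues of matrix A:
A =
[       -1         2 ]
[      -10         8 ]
λ = 3, 4

Solve det(A - λI) = 0. For a 2×2 matrix the characteristic equation is λ² - (trace)λ + det = 0.
trace(A) = a + d = -1 + 8 = 7.
det(A) = a*d - b*c = (-1)*(8) - (2)*(-10) = -8 + 20 = 12.
Characteristic equation: λ² - (7)λ + (12) = 0.
Discriminant = (7)² - 4*(12) = 49 - 48 = 1.
λ = (7 ± √1) / 2 = (7 ± 1) / 2 = 3, 4.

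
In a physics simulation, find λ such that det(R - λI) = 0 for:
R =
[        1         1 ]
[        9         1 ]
λ = -2, 4

Solve det(R - λI) = 0. For a 2×2 matrix the characteristic equation is λ² - (trace)λ + det = 0.
trace(R) = a + d = 1 + 1 = 2.
det(R) = a*d - b*c = (1)*(1) - (1)*(9) = 1 - 9 = -8.
Characteristic equation: λ² - (2)λ + (-8) = 0.
Discriminant = (2)² - 4*(-8) = 4 + 32 = 36.
λ = (2 ± √36) / 2 = (2 ± 6) / 2 = -2, 4.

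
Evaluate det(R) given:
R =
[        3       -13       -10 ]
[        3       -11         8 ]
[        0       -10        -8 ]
det(R) = 492

Expand along row 0 (cofactor expansion): det(R) = a*(e*i - f*h) - b*(d*i - f*g) + c*(d*h - e*g), where the 3×3 is [[a, b, c], [d, e, f], [g, h, i]].
Minor M_00 = (-11)*(-8) - (8)*(-10) = 88 + 80 = 168.
Minor M_01 = (3)*(-8) - (8)*(0) = -24 - 0 = -24.
Minor M_02 = (3)*(-10) - (-11)*(0) = -30 - 0 = -30.
det(R) = (3)*(168) - (-13)*(-24) + (-10)*(-30) = 504 - 312 + 300 = 492.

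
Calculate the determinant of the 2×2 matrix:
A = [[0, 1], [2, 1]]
-2

For A = [[a, b], [c, d]], det(A) = a*d - b*c.
det(A) = (0)*(1) - (1)*(2) = 0 - 2 = -2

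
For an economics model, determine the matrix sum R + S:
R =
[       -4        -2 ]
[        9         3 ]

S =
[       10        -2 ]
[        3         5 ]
R + S =
[        6        -4 ]
[       12         8 ]

Matrix addition is elementwise: (R+S)[i][j] = R[i][j] + S[i][j].
  (R+S)[0][0] = (-4) + (10) = 6
  (R+S)[0][1] = (-2) + (-2) = -4
  (R+S)[1][0] = (9) + (3) = 12
  (R+S)[1][1] = (3) + (5) = 8
R + S =
[        6        -4 ]
[       12         8 ]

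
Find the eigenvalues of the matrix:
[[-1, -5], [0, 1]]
λ = -1 and λ = 1

Characteristic equation: det(A - λI) = 0
λ² - (trace)λ + (det) = 0
λ² - (0)λ + (-1) = 0
λ² - 0λ - 1 = 0
Solving: λ = -1, 1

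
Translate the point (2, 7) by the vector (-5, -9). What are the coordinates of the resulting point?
(-3, -2)

Translation by (-5, -9):
x' = 2 + -5 = -3
y' = 7 + -9 = -2
Homogeneous matrix: [[1, 0, -5], [0, 1, -9], [0, 0, 1]]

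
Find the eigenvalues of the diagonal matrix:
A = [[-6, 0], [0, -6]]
λ₁ = -6, λ₂ = -6

The characteristic polynomial of A is det(A - λI) = (-6 - λ)(-6 - λ) = 0.
The roots are λ = -6 and λ = -6, so the eigenvalues are the diagonal entries.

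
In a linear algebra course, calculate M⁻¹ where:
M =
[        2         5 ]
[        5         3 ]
det(M) = -19
M⁻¹ =
[    -3/19      5/19 ]
[     5/19     -2/19 ]

For a 2×2 matrix M = [[a, b], [c, d]] with det(M) ≠ 0, M⁻¹ = (1/det(M)) * [[d, -b], [-c, a]].
det(M) = (2)*(3) - (5)*(5) = 6 - 25 = -19.
M⁻¹ = (1/-19) * [[3, -5], [-5, 2]].
Dividing each entry by -19 and reducing:
M⁻¹ =
[    -3/19      5/19 ]
[     5/19     -2/19 ]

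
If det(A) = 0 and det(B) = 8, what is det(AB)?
0

Use the multiplicative property of determinants: det(AB) = det(A)*det(B).
det(AB) = (0)*(8) = 0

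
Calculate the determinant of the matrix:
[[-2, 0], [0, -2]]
4

For a 2×2 matrix [[a, b], [c, d]], det = ad - bc
det = (-2)(-2) - (0)(0) = 4 - 0 = 4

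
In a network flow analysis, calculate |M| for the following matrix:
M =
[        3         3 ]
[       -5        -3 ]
det(M) = 6

For a 2×2 matrix [[a, b], [c, d]], det = a*d - b*c.
det(M) = (3)*(-3) - (3)*(-5) = -9 + 15 = 6.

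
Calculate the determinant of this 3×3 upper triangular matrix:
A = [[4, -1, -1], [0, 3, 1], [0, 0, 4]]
48

The determinant of a triangular matrix is the product of its diagonal entries (the off-diagonal entries above the diagonal do not affect it).
det(A) = (4) * (3) * (4) = 48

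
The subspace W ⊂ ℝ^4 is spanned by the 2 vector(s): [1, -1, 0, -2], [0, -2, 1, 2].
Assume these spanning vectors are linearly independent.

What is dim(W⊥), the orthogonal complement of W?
dim(W⊥) = 2

For any subspace W of ℝ^n, dim(W) + dim(W⊥) = n (the whole-space dimension).
Here the given 2 vectors are linearly independent, so dim(W) = 2.
Thus dim(W⊥) = n - dim(W) = 4 - 2 = 2.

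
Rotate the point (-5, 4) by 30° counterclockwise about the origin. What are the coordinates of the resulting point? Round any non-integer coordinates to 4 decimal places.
(-6.3301, 0.9641)

Rotation matrix R(θ) = [[cos θ, -sin θ], [sin θ, cos θ]]; for θ = 30°:
R = [[√3/2, -1/2], [1/2, √3/2]]
Result: R × [-5, 4]ᵀ = [√3/2·-5 + (-1/2)·4, 1/2·-5 + (√3/2)·4]ᵀ = (-6.3301, 0.9641)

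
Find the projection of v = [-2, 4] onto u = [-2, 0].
[-2, 0]

The projection of v onto u is proj_u(v) = ((v·u) / (u·u)) · u.
v·u = (-2)*(-2) + (4)*(0) = 4.
u·u = (-2)*(-2) + (0)*(0) = 4.
coefficient = 4 / 4 = 1.
proj_u(v) = 1 · [-2, 0] = [-2, 0].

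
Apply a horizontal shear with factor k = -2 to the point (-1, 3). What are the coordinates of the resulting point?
(-7, 3)

Shear matrix for horizontal shear with factor k = -2:
[[1, -2], [0, 1]]
Result: (-1, 3) → (-7, 3)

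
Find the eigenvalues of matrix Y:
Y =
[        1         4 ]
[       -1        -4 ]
λ = -3, 0

Solve det(Y - λI) = 0. For a 2×2 matrix the characteristic equation is λ² - (trace)λ + det = 0.
trace(Y) = a + d = 1 - 4 = -3.
det(Y) = a*d - b*c = (1)*(-4) - (4)*(-1) = -4 + 4 = 0.
Characteristic equation: λ² - (-3)λ + (0) = 0.
Discriminant = (-3)² - 4*(0) = 9 - 0 = 9.
λ = (-3 ± √9) / 2 = (-3 ± 3) / 2 = -3, 0.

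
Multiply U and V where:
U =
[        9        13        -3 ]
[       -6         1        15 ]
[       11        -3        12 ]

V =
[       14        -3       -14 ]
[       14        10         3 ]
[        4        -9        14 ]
UV =
[      296       130      -129 ]
[      -10      -107       297 ]
[      160      -171         5 ]

Matrix multiplication: (UV)[i][j] = sum over k of U[i][k] * V[k][j].
  (UV)[0][0] = (9)*(14) + (13)*(14) + (-3)*(4) = 296
  (UV)[0][1] = (9)*(-3) + (13)*(10) + (-3)*(-9) = 130
  (UV)[0][2] = (9)*(-14) + (13)*(3) + (-3)*(14) = -129
  (UV)[1][0] = (-6)*(14) + (1)*(14) + (15)*(4) = -10
  (UV)[1][1] = (-6)*(-3) + (1)*(10) + (15)*(-9) = -107
  (UV)[1][2] = (-6)*(-14) + (1)*(3) + (15)*(14) = 297
  (UV)[2][0] = (11)*(14) + (-3)*(14) + (12)*(4) = 160
  (UV)[2][1] = (11)*(-3) + (-3)*(10) + (12)*(-9) = -171
  (UV)[2][2] = (11)*(-14) + (-3)*(3) + (12)*(14) = 5
UV =
[      296       130      -129 ]
[      -10      -107       297 ]
[      160      -171         5 ]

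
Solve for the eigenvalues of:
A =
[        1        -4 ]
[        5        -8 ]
λ = -4, -3

Solve det(A - λI) = 0. For a 2×2 matrix the characteristic equation is λ² - (trace)λ + det = 0.
trace(A) = a + d = 1 - 8 = -7.
det(A) = a*d - b*c = (1)*(-8) - (-4)*(5) = -8 + 20 = 12.
Characteristic equation: λ² - (-7)λ + (12) = 0.
Discriminant = (-7)² - 4*(12) = 49 - 48 = 1.
λ = (-7 ± √1) / 2 = (-7 ± 1) / 2 = -4, -3.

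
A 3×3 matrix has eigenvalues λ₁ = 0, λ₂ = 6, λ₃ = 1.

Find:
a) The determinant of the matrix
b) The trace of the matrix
det = 0, trace = 7

Two standard eigenvalue identities:
- det(A) equals the product of the eigenvalues (counted with multiplicity).
- trace(A) equals the sum of the eigenvalues.
det(A) = (0)*(6)*(1) = 0.
trace(A) = 0 + 6 + 1 = 7.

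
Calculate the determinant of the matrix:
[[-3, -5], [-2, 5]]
-25

For a 2×2 matrix [[a, b], [c, d]], det = ad - bc
det = (-3)(5) - (-5)(-2) = -15 - 10 = -25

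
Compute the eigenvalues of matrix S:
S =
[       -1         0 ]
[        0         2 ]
λ = -1, 2

Solve det(S - λI) = 0. For a 2×2 matrix the characteristic equation is λ² - (trace)λ + det = 0.
trace(S) = a + d = -1 + 2 = 1.
det(S) = a*d - b*c = (-1)*(2) - (0)*(0) = -2 - 0 = -2.
Characteristic equation: λ² - (1)λ + (-2) = 0.
Discriminant = (1)² - 4*(-2) = 1 + 8 = 9.
λ = (1 ± √9) / 2 = (1 ± 3) / 2 = -1, 2.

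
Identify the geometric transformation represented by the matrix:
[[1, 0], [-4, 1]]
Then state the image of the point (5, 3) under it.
vertical shear with factor -4; image of (5, 3) is (5, -17)

The matrix [[1, 0], [k, 1]] sends (x, y) to (x, -4x + y), leaving the x-coordinate fixed: a vertical shear.
The matrix [[1, 0], [-4, 1]] represents: vertical shear with factor -4.
Applying it to (5, 3): [1·5 + 0·3, -4·5 + 1·3] = (5, -17).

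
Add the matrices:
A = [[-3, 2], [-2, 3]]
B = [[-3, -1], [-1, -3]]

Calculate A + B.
[[-6, 1], [-3, 0]]

Add corresponding elements:
(-3)+(-3)=-6
(2)+(-1)=1
(-2)+(-1)=-3
(3)+(-3)=0
A + B = [[-6, 1], [-3, 0]]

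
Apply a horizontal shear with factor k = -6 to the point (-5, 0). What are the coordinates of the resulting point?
(-5, 0)

Shear matrix for horizontal shear with factor k = -6:
[[1, -6], [0, 1]]
Result: (-5, 0) → (-5, 0)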